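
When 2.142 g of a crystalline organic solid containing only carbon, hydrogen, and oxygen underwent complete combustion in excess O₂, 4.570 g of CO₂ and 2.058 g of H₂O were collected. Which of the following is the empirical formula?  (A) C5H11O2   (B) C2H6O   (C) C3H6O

(A) C5H11O2

mol C = 4.570 g CO₂ ÷ 44.009 g/mol = 0.10384 mol
mol H = 2 × 2.058 g H₂O ÷ 18.015 g/mol = 0.22848 mol
mass O = 2.142 − (1.2473 + 0.23030) = 0.66444 g → mol O = 0.66444 ÷ 15.999 = 0.041530 mol
Divide by the smallest (0.041530 mol): C 2.500, H 5.501, O 1.000
Multiplying each by 2 gives whole numbers: C 5.00, H 11.00, O 2.00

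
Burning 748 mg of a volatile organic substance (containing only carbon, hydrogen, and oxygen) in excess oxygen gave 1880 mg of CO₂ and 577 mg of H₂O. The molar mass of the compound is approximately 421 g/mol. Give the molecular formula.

C24H36O6

mol C = 1.88 g CO₂ ÷ 44.009 g/mol = 0.04272 mol
mol H = 2 × 0.577 g H₂O ÷ 18.015 g/mol = 0.06406 mol
mass O = 0.748 − (0.5131 + 0.06457) = 0.1703 g → mol O = 0.1703 ÷ 15.999 = 0.01065 mol
Divide by the smallest (0.01065 mol): C 4.012, H 6.017, O 1.000
Empirical formula: C4H6O
Empirical-formula mass = 70.09 g/mol; 421 ÷ 70.09 ≈ 6, so the molecular formula is C24H36O6.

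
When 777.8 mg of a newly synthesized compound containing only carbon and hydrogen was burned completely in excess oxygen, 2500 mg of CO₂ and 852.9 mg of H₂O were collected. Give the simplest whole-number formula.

C3H5

mol C = 2.500 g CO₂ ÷ 44.009 g/mol = 0.056807 mol
mol H = 2 × 0.8529 g H₂O ÷ 18.015 g/mol = 0.094688 mol
Divide by the smallest (0.056807 mol): C 1.000, H 1.667
Multiplying each by 3 gives whole numbers: C 3.00, H 5.00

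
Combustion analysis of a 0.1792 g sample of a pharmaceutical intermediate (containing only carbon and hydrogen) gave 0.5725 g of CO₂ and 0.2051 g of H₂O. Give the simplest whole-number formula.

mol C = 0.5725 g CO₂ ÷ 44.009 g/mol = 0.013009 mol
mol H = 2 × 0.2051 g H₂O ÷ 18.015 g/mol = 0.022770 mol
Divide by the smallest (0.013009 mol): C 1.000, H 1.750
Multiplying each by 4 gives whole numbers: C 4.00, H 7.00

C4H7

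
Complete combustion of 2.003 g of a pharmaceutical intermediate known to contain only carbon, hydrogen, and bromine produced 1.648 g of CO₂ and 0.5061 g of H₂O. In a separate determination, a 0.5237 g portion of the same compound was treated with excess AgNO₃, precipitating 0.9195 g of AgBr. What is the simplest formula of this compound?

C2H3Br

mol C = 1.648 g CO₂ ÷ 44.009 g/mol = 0.037447 mol
mol H = 2 × 0.5061 g H₂O ÷ 18.015 g/mol = 0.056187 mol
From the AgBr data: mol Br per gram of compound = (0.9195 ÷ 187.772) ÷ 0.5237 = 0.0093506 mol/g, so in the 2.003 g combustion sample mol Br = 0.018729 mol
Divide by the smallest (0.018729 mol): C 1.999, H 3.000, Br 1.000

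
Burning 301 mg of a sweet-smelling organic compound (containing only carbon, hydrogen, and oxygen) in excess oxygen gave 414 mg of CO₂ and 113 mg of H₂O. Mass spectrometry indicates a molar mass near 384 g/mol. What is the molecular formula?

mol C = 0.414 g CO₂ ÷ 44.009 g/mol = 0.009407 mol
mol H = 2 × 0.113 g H₂O ÷ 18.015 g/mol = 0.01255 mol
mass O = 0.301 − (0.1130 + 0.01265) = 0.1754 g → mol O = 0.1754 ÷ 15.999 = 0.01096 mol
Divide by the smallest (0.009407 mol): C 1.000, H 1.334, O 1.165
Multiplying each by 6 gives whole numbers: C 6.00, H 8.00, O 6.99
Empirical formula: C6H8O7
Empirical-formula mass = 192.12 g/mol; 384 ÷ 192.12 ≈ 2, so the molecular formula is C12H16O14.

C12H16O14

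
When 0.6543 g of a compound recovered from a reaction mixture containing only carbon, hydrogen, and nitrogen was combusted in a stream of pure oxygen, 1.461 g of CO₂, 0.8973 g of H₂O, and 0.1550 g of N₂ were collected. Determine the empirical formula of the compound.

mol C = 1.461 g CO₂ ÷ 44.009 g/mol = 0.033198 mol
mol H = 2 × 0.8973 g H₂O ÷ 18.015 g/mol = 0.099617 mol
mol N = 2 × 0.1550 g N₂ ÷ 28.014 g/mol = 0.011066 mol
Divide by the smallest (0.011066 mol): C 3.000, H 9.002, N 1.000

C3H9N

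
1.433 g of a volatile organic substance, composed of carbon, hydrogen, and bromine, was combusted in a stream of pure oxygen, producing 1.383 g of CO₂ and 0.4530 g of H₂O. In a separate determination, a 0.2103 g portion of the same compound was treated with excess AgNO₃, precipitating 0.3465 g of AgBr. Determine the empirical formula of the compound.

C5H8Br2

mol C = 1.383 g CO₂ ÷ 44.009 g/mol = 0.031425 mol
mol H = 2 × 0.4530 g H₂O ÷ 18.015 g/mol = 0.050291 mol
From the AgBr data: mol Br per gram of compound = (0.3465 ÷ 187.772) ÷ 0.2103 = 0.0087747 mol/g, so in the 1.433 g combustion sample mol Br = 0.012574 mol
Divide by the smallest (0.012574 mol): C 2.499, H 4.000, Br 1.000
Multiplying each by 2 gives whole numbers: C 5.00, H 8.00, Br 2.00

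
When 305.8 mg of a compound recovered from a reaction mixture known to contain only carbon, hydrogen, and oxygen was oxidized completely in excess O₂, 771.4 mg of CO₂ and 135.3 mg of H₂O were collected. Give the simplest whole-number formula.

C7H6O2

mol C = 0.7714 g CO₂ ÷ 44.009 g/mol = 0.017528 mol
mol H = 2 × 0.1353 g H₂O ÷ 18.015 g/mol = 0.015021 mol
mass O = 0.3058 − (0.21053 + 0.015141) = 0.080127 g → mol O = 0.080127 ÷ 15.999 = 0.0050083 mol
Divide by the smallest (0.0050083 mol): C 3.500, H 2.999, O 1.000
Multiplying each by 2 gives whole numbers: C 7.00, H 6.00, O 2.00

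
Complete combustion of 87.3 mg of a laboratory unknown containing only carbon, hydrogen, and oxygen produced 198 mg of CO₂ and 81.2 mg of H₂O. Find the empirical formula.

mol C = 0.198 g CO₂ ÷ 44.009 g/mol = 0.004499 mol
mol H = 2 × 0.0812 g H₂O ÷ 18.015 g/mol = 0.009015 mol
mass O = 0.0873 − (0.05404 + 0.009087) = 0.02417 g → mol O = 0.02417 ÷ 15.999 = 0.001511 mol
Divide by the smallest (0.001511 mol): C 2.978, H 5.966, O 1.000

C3H6O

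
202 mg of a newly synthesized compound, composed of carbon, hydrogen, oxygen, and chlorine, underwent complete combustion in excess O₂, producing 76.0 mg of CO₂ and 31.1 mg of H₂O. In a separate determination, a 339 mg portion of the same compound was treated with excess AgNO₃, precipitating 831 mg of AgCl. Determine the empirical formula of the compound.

mol C = 0.0760 g CO₂ ÷ 44.009 g/mol = 0.001727 mol
mol H = 2 × 0.0311 g H₂O ÷ 18.015 g/mol = 0.003453 mol
From the AgCl data: mol Cl per gram of compound = (0.831 ÷ 143.318) ÷ 0.339 = 0.01710 mol/g, so in the 0.202 g combustion sample mol Cl = 0.003455 mol
mass O = 0.202 − (0.02074 + 0.003480 + 0.1225) = 0.05530 g → mol O = 0.05530 ÷ 15.999 = 0.003456 mol
Divide by the smallest (0.001727 mol): C 1.000, H 1.999, Cl 2.001, O 2.001

CH2Cl2O2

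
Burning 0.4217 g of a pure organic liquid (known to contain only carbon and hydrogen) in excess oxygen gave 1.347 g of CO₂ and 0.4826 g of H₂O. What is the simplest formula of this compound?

C4H7

mol C = 1.347 g CO₂ ÷ 44.009 g/mol = 0.030607 mol
mol H = 2 × 0.4826 g H₂O ÷ 18.015 g/mol = 0.053578 mol
Divide by the smallest (0.030607 mol): C 1.000, H 1.750
Multiplying each by 4 gives whole numbers: C 4.00, H 7.00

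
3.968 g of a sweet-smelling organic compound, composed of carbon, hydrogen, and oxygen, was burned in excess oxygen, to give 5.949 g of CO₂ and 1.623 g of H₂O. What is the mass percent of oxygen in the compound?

54.51%

mol C = 5.949 g CO₂ ÷ 44.009 g/mol = 0.13518 mol
mol H = 2 × 1.623 g H₂O ÷ 18.015 g/mol = 0.18018 mol
mass O = 3.968 − (1.6236 + 0.18162) = 2.1628 g → mol O = 2.1628 ÷ 15.999 = 0.13518 mol
mass % O = 2.1628 g ÷ 3.968 g × 100%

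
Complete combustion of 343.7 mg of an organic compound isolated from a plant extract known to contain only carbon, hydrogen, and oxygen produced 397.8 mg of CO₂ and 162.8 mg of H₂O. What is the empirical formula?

mol C = 0.3978 g CO₂ ÷ 44.009 g/mol = 0.0090391 mol
mol H = 2 × 0.1628 g H₂O ÷ 18.015 g/mol = 0.018074 mol
mass O = 0.3437 − (0.10857 + 0.018218) = 0.21691 g → mol O = 0.21691 ÷ 15.999 = 0.013558 mol
Divide by the smallest (0.0090391 mol): C 1.000, H 2.000, O 1.500
Multiplying each by 2 gives whole numbers: C 2.00, H 4.00, O 3.00

C2H4O3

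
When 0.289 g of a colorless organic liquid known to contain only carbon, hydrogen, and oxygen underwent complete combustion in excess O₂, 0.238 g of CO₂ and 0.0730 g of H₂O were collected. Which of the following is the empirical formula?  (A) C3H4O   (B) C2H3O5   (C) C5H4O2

mol C = 0.238 g CO₂ ÷ 44.009 g/mol = 0.005408 mol
mol H = 2 × 0.0730 g H₂O ÷ 18.015 g/mol = 0.008104 mol
mass O = 0.289 − (0.06496 + 0.008169) = 0.2159 g → mol O = 0.2159 ÷ 15.999 = 0.01349 mol
Divide by the smallest (0.005408 mol): C 1.000, H 1.499, O 2.495
Multiplying each by 2 gives whole numbers: C 2.00, H 3.00, O 4.99

(B) C2H3O5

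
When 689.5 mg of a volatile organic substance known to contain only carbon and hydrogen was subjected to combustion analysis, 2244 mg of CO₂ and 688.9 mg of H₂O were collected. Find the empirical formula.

mol C = 2.244 g CO₂ ÷ 44.009 g/mol = 0.050990 mol
mol H = 2 × 0.6889 g H₂O ÷ 18.015 g/mol = 0.076481 mol
Divide by the smallest (0.050990 mol): C 1.000, H 1.500
Multiplying each by 2 gives whole numbers: C 2.00, H 3.00

C2H3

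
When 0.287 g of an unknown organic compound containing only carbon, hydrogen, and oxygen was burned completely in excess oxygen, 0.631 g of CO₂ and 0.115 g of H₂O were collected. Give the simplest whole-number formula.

mol C = 0.631 g CO₂ ÷ 44.009 g/mol = 0.01434 mol
mol H = 2 × 0.115 g H₂O ÷ 18.015 g/mol = 0.01277 mol
mass O = 0.287 − (0.1722 + 0.01287) = 0.1019 g → mol O = 0.1019 ÷ 15.999 = 0.006370 mol
Divide by the smallest (0.006370 mol): C 2.251, H 2.004, O 1.000
Multiplying each by 4 gives whole numbers: C 9.00, H 8.02, O 4.00

C9H8O4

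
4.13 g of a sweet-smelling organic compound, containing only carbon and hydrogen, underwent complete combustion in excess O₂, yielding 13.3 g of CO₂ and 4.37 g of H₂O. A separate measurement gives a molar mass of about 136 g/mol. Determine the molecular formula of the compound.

C10H16

mol C = 13.3 g CO₂ ÷ 44.009 g/mol = 0.3022 mol
mol H = 2 × 4.37 g H₂O ÷ 18.015 g/mol = 0.4852 mol
Divide by the smallest (0.3022 mol): C 1.000, H 1.605
Multiplying each by 5 gives whole numbers: C 5.00, H 8.03
Empirical formula: C5H8
Empirical-formula mass = 68.12 g/mol; 136 ÷ 68.12 ≈ 2, so the molecular formula is C10H16.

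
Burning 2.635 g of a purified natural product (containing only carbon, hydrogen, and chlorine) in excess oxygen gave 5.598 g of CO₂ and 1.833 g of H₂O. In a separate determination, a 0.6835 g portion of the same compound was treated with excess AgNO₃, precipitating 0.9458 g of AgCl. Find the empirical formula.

mol C = 5.598 g CO₂ ÷ 44.009 g/mol = 0.12720 mol
mol H = 2 × 1.833 g H₂O ÷ 18.015 g/mol = 0.20350 mol
From the AgCl data: mol Cl per gram of compound = (0.9458 ÷ 143.318) ÷ 0.6835 = 0.0096552 mol/g, so in the 2.635 g combustion sample mol Cl = 0.025441 mol
Divide by the smallest (0.025441 mol): C 5.000, H 7.999, Cl 1.000

C5H8Cl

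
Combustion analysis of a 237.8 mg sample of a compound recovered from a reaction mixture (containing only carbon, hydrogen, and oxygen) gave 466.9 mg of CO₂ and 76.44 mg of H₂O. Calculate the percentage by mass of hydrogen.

mol C = 0.4669 g CO₂ ÷ 44.009 g/mol = 0.010609 mol
mol H = 2 × 0.07644 g H₂O ÷ 18.015 g/mol = 0.0084863 mol
mass O = 0.2378 − (0.12743 + 0.0085542) = 0.10182 g → mol O = 0.10182 ÷ 15.999 = 0.0063641 mol
mass % H = 0.0085542 g ÷ 0.2378 g × 100%

3.60%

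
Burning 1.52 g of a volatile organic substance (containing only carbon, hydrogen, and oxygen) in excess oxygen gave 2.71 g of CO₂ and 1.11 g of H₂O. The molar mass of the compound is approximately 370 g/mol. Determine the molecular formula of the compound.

mol C = 2.71 g CO₂ ÷ 44.009 g/mol = 0.06158 mol
mol H = 2 × 1.11 g H₂O ÷ 18.015 g/mol = 0.1232 mol
mass O = 1.52 − (0.7396 + 0.1242) = 0.6562 g → mol O = 0.6562 ÷ 15.999 = 0.04101 mol
Divide by the smallest (0.04101 mol): C 1.501, H 3.005, O 1.000
Multiplying each by 2 gives whole numbers: C 3.00, H 6.01, O 2.00
Empirical formula: C3H6O2
Empirical-formula mass = 74.08 g/mol; 370 ÷ 74.08 ≈ 5, so the molecular formula is C15H30O10.

C15H30O10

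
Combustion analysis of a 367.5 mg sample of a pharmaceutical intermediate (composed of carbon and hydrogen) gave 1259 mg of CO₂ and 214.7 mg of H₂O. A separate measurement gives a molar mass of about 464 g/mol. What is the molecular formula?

mol C = 1.259 g CO₂ ÷ 44.009 g/mol = 0.028608 mol
mol H = 2 × 0.2147 g H₂O ÷ 18.015 g/mol = 0.023836 mol
Divide by the smallest (0.023836 mol): C 1.200, H 1.000
Multiplying each by 5 gives whole numbers: C 6.00, H 5.00
Empirical formula: C6H5
Empirical-formula mass = 77.11 g/mol; 464 ÷ 77.11 ≈ 6, so the molecular formula is C36H30.

C36H30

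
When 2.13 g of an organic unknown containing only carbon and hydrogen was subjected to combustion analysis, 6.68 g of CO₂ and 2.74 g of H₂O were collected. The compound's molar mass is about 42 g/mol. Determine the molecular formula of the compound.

C3H6

mol C = 6.68 g CO₂ ÷ 44.009 g/mol = 0.1518 mol
mol H = 2 × 2.74 g H₂O ÷ 18.015 g/mol = 0.3042 mol
Divide by the smallest (0.1518 mol): C 1.000, H 2.004
Empirical formula: CH2
Empirical-formula mass = 14.03 g/mol; 42 ÷ 14.03 ≈ 3, so the molecular formula is C3H6.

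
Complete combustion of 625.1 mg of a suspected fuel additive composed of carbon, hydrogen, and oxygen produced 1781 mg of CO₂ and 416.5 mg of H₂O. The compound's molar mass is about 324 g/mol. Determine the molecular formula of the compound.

mol C = 1.781 g CO₂ ÷ 44.009 g/mol = 0.040469 mol
mol H = 2 × 0.4165 g H₂O ÷ 18.015 g/mol = 0.046239 mol
mass O = 0.6251 − (0.48607 + 0.046609) = 0.092418 g → mol O = 0.092418 ÷ 15.999 = 0.0057765 mol
Divide by the smallest (0.0057765 mol): C 7.006, H 8.005, O 1.000
Empirical formula: C7H8O
Empirical-formula mass = 108.14 g/mol; 324 ÷ 108.14 ≈ 3, so the molecular formula is C21H24O3.

C21H24O3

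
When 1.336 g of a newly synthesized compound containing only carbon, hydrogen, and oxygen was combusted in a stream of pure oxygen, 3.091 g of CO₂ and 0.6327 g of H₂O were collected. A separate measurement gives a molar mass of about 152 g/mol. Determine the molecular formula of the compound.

mol C = 3.091 g CO₂ ÷ 44.009 g/mol = 0.070236 mol
mol H = 2 × 0.6327 g H₂O ÷ 18.015 g/mol = 0.070241 mol
mass O = 1.336 − (0.84360 + 0.070803) = 0.42160 g → mol O = 0.42160 ÷ 15.999 = 0.026351 mol
Divide by the smallest (0.026351 mol): C 2.665, H 2.666, O 1.000
Multiplying each by 3 gives whole numbers: C 8.00, H 8.00, O 3.00
Empirical formula: C8H8O3
Empirical-formula mass = 152.15 g/mol; 152 ÷ 152.15 ≈ 1, so the molecular formula is C8H8O3.

C8H8O3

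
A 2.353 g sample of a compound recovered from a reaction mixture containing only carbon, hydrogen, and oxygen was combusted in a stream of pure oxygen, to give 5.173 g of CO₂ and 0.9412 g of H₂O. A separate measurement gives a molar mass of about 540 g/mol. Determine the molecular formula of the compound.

mol C = 5.173 g CO₂ ÷ 44.009 g/mol = 0.11754 mol
mol H = 2 × 0.9412 g H₂O ÷ 18.015 g/mol = 0.10449 mol
mass O = 2.353 − (1.4118 + 0.10533) = 0.83585 g → mol O = 0.83585 ÷ 15.999 = 0.052244 mol
Divide by the smallest (0.052244 mol): C 2.250, H 2.000, O 1.000
Multiplying each by 4 gives whole numbers: C 9.00, H 8.00, O 4.00
Empirical formula: C9H8O4
Empirical-formula mass = 180.16 g/mol; 540 ÷ 180.16 ≈ 3, so the molecular formula is C27H24O12.

C27H24O12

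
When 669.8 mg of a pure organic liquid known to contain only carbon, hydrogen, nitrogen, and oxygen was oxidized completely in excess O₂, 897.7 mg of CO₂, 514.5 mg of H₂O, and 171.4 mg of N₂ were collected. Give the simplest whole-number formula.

mol C = 0.8977 g CO₂ ÷ 44.009 g/mol = 0.020398 mol
mol H = 2 × 0.5145 g H₂O ÷ 18.015 g/mol = 0.057119 mol
mol N = 2 × 0.1714 g N₂ ÷ 28.014 g/mol = 0.012237 mol
mass O = 0.6698 − (0.24500 + 0.057576 + 0.17140) = 0.19582 g → mol O = 0.19582 ÷ 15.999 = 0.012240 mol
Divide by the smallest (0.012237 mol): C 1.667, H 4.668, N 1.000, O 1.000
Multiplying each by 3 gives whole numbers: C 5.00, H 14.00, N 3.00, O 3.00

C5H14N3O3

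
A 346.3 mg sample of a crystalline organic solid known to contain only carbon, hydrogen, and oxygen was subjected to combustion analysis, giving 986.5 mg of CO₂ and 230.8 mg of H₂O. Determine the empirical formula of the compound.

mol C = 0.9865 g CO₂ ÷ 44.009 g/mol = 0.022416 mol
mol H = 2 × 0.2308 g H₂O ÷ 18.015 g/mol = 0.025623 mol
mass O = 0.3463 − (0.26924 + 0.025828) = 0.051235 g → mol O = 0.051235 ÷ 15.999 = 0.0032024 mol
Divide by the smallest (0.0032024 mol): C 7.000, H 8.001, O 1.000

C7H8O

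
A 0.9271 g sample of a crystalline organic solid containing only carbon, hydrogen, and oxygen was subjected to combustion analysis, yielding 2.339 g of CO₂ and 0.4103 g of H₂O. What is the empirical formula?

mol C = 2.339 g CO₂ ÷ 44.009 g/mol = 0.053148 mol
mol H = 2 × 0.4103 g H₂O ÷ 18.015 g/mol = 0.045551 mol
mass O = 0.9271 − (0.63836 + 0.045915) = 0.24282 g → mol O = 0.24282 ÷ 15.999 = 0.015177 mol
Divide by the smallest (0.015177 mol): C 3.502, H 3.001, O 1.000
Multiplying each by 2 gives whole numbers: C 7.00, H 6.00, O 2.00

C7H6O2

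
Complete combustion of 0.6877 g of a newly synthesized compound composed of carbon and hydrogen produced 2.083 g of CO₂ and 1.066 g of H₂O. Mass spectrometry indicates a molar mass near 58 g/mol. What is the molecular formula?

mol C = 2.083 g CO₂ ÷ 44.009 g/mol = 0.047331 mol
mol H = 2 × 1.066 g H₂O ÷ 18.015 g/mol = 0.11835 mol
Divide by the smallest (0.047331 mol): C 1.000, H 2.500
Multiplying each by 2 gives whole numbers: C 2.00, H 5.00
Empirical formula: C2H5
Empirical-formula mass = 29.06 g/mol; 58 ÷ 29.06 ≈ 2, so the molecular formula is C4H10.

C4H10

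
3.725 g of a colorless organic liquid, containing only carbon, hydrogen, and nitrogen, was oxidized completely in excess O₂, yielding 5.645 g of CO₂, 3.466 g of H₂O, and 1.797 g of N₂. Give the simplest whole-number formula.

CH3N

mol C = 5.645 g CO₂ ÷ 44.009 g/mol = 0.12827 mol
mol H = 2 × 3.466 g H₂O ÷ 18.015 g/mol = 0.38479 mol
mol N = 2 × 1.797 g N₂ ÷ 28.014 g/mol = 0.12829 mol
Divide by the smallest (0.12827 mol): C 1.000, H 3.000, N 1.000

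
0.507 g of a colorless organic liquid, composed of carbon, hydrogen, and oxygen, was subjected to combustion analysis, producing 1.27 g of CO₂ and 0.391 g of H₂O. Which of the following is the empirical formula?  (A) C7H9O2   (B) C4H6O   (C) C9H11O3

(B) C4H6O

mol C = 1.27 g CO₂ ÷ 44.009 g/mol = 0.02886 mol
mol H = 2 × 0.391 g H₂O ÷ 18.015 g/mol = 0.04341 mol
mass O = 0.507 − (0.3466 + 0.04376) = 0.1166 g → mol O = 0.1166 ÷ 15.999 = 0.007290 mol
Divide by the smallest (0.007290 mol): C 3.958, H 5.954, O 1.000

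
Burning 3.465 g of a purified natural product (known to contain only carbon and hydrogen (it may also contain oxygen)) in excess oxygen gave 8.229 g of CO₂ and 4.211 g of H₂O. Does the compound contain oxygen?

yes

mol C = 8.229 g CO₂ ÷ 44.009 g/mol = 0.18698 mol
mol H = 2 × 4.211 g H₂O ÷ 18.015 g/mol = 0.46750 mol
C and H account for only 2.7171 g of the 3.465 g sample; the remaining 0.74789 g must be oxygen.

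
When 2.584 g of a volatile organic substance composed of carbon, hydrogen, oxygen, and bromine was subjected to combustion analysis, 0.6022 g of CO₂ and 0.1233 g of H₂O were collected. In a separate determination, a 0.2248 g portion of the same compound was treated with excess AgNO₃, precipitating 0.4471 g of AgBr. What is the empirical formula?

mol C = 0.6022 g CO₂ ÷ 44.009 g/mol = 0.013684 mol
mol H = 2 × 0.1233 g H₂O ÷ 18.015 g/mol = 0.013689 mol
From the AgBr data: mol Br per gram of compound = (0.4471 ÷ 187.772) ÷ 0.2248 = 0.010592 mol/g, so in the 2.584 g combustion sample mol Br = 0.027370 mol
mass O = 2.584 − (0.16435 + 0.013798 + 2.1869) = 0.21890 g → mol O = 0.21890 ÷ 15.999 = 0.013682 mol
Divide by the smallest (0.013682 mol): C 1.000, H 1.000, Br 2.000, O 1.000

CHBr2O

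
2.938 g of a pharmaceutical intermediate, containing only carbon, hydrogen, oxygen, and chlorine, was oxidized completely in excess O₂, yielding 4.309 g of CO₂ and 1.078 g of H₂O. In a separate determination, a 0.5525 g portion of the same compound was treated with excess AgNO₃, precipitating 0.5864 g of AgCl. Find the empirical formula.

C9H11Cl2O5

mol C = 4.309 g CO₂ ÷ 44.009 g/mol = 0.097912 mol
mol H = 2 × 1.078 g H₂O ÷ 18.015 g/mol = 0.11968 mol
From the AgCl data: mol Cl per gram of compound = (0.5864 ÷ 143.318) ÷ 0.5525 = 0.0074056 mol/g, so in the 2.938 g combustion sample mol Cl = 0.021758 mol
mass O = 2.938 − (1.1760 + 0.12064 + 0.77131) = 0.87004 g → mol O = 0.87004 ÷ 15.999 = 0.054381 mol
Divide by the smallest (0.021758 mol): C 4.500, H 5.500, Cl 1.000, O 2.499
Multiplying each by 2 gives whole numbers: C 9.00, H 11.00, Cl 2.00, O 5.00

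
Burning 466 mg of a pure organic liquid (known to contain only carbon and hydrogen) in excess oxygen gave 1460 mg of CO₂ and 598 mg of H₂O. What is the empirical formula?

mol C = 1.46 g CO₂ ÷ 44.009 g/mol = 0.03318 mol
mol H = 2 × 0.598 g H₂O ÷ 18.015 g/mol = 0.06639 mol
Divide by the smallest (0.03318 mol): C 1.000, H 2.001

CH2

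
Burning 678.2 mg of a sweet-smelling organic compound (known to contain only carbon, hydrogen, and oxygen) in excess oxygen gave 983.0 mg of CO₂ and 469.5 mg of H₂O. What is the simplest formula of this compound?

mol C = 0.9830 g CO₂ ÷ 44.009 g/mol = 0.022336 mol
mol H = 2 × 0.4695 g H₂O ÷ 18.015 g/mol = 0.052123 mol
mass O = 0.6782 − (0.26828 + 0.052540) = 0.35738 g → mol O = 0.35738 ÷ 15.999 = 0.022338 mol
Divide by the smallest (0.022336 mol): C 1.000, H 2.334, O 1.000
Multiplying each by 3 gives whole numbers: C 3.00, H 7.00, O 3.00

C3H7O3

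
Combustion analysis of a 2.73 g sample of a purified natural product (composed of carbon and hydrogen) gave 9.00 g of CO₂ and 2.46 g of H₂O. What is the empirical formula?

C3H4

mol C = 9.00 g CO₂ ÷ 44.009 g/mol = 0.2045 mol
mol H = 2 × 2.46 g H₂O ÷ 18.015 g/mol = 0.2731 mol
Divide by the smallest (0.2045 mol): C 1.000, H 1.335
Multiplying each by 3 gives whole numbers: C 3.00, H 4.01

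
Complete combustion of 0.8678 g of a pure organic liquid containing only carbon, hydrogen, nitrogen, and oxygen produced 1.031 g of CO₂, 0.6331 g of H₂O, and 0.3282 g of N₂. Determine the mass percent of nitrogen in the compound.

37.82%

mol C = 1.031 g CO₂ ÷ 44.009 g/mol = 0.023427 mol
mol H = 2 × 0.6331 g H₂O ÷ 18.015 g/mol = 0.070286 mol
mol N = 2 × 0.3282 g N₂ ÷ 28.014 g/mol = 0.023431 mol
mass O = 0.8678 − (0.28138 + 0.070848 + 0.32820) = 0.18737 g → mol O = 0.18737 ÷ 15.999 = 0.011711 mol
mass % N = 0.32820 g ÷ 0.8678 g × 100%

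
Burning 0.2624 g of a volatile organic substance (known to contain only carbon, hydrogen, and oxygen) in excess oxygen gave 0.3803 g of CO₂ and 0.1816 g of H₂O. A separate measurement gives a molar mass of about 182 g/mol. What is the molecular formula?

C6H14O6

mol C = 0.3803 g CO₂ ÷ 44.009 g/mol = 0.0086414 mol
mol H = 2 × 0.1816 g H₂O ÷ 18.015 g/mol = 0.020161 mol
mass O = 0.2624 − (0.10379 + 0.020322) = 0.13829 g → mol O = 0.13829 ÷ 15.999 = 0.0086434 mol
Divide by the smallest (0.0086414 mol): C 1.000, H 2.333, O 1.000
Multiplying each by 3 gives whole numbers: C 3.00, H 7.00, O 3.00
Empirical formula: C3H7O3
Empirical-formula mass = 91.09 g/mol; 182 ÷ 91.09 ≈ 2, so the molecular formula is C6H14O6.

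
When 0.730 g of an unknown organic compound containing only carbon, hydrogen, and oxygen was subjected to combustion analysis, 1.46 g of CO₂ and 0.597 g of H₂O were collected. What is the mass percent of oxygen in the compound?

mol C = 1.46 g CO₂ ÷ 44.009 g/mol = 0.03318 mol
mol H = 2 × 0.597 g H₂O ÷ 18.015 g/mol = 0.06628 mol
mass O = 0.730 − (0.3985 + 0.06681) = 0.2647 g → mol O = 0.2647 ÷ 15.999 = 0.01655 mol
mass % O = 0.2647 g ÷ 0.730 g × 100%

36.3%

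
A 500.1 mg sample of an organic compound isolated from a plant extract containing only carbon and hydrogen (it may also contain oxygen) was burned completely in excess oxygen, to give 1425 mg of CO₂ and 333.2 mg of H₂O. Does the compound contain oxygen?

mol C = 1.425 g CO₂ ÷ 44.009 g/mol = 0.032380 mol
mol H = 2 × 0.3332 g H₂O ÷ 18.015 g/mol = 0.036991 mol
C and H account for only 0.42620 g of the 0.5001 g sample; the remaining 0.073900 g must be oxygen.

yes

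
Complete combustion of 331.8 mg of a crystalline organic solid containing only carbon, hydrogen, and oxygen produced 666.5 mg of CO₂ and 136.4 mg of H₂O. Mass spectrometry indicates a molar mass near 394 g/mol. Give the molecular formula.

C18H18O10

mol C = 0.6665 g CO₂ ÷ 44.009 g/mol = 0.015145 mol
mol H = 2 × 0.1364 g H₂O ÷ 18.015 g/mol = 0.015143 mol
mass O = 0.3318 − (0.18190 + 0.015264) = 0.13463 g → mol O = 0.13463 ÷ 15.999 = 0.0084151 mol
Divide by the smallest (0.0084151 mol): C 1.800, H 1.799, O 1.000
Multiplying each by 5 gives whole numbers: C 9.00, H 9.00, O 5.00
Empirical formula: C9H9O5
Empirical-formula mass = 197.17 g/mol; 394 ÷ 197.17 ≈ 2, so the molecular formula is C18H18O10.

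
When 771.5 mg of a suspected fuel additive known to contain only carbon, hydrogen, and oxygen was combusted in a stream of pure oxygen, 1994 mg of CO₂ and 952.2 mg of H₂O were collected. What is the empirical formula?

C6H14O

mol C = 1.994 g CO₂ ÷ 44.009 g/mol = 0.045309 mol
mol H = 2 × 0.9522 g H₂O ÷ 18.015 g/mol = 0.10571 mol
mass O = 0.7715 − (0.54421 + 0.10656) = 0.12074 g → mol O = 0.12074 ÷ 15.999 = 0.0075465 mol
Divide by the smallest (0.0075465 mol): C 6.004, H 14.008, O 1.000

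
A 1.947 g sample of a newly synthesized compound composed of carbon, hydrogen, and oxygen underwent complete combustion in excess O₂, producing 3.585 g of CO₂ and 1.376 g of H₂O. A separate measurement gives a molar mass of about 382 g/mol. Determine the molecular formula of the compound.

C16H30O10

mol C = 3.585 g CO₂ ÷ 44.009 g/mol = 0.081461 mol
mol H = 2 × 1.376 g H₂O ÷ 18.015 g/mol = 0.15276 mol
mass O = 1.947 − (0.97842 + 0.15398) = 0.81459 g → mol O = 0.81459 ÷ 15.999 = 0.050915 mol
Divide by the smallest (0.050915 mol): C 1.600, H 3.000, O 1.000
Multiplying each by 5 gives whole numbers: C 8.00, H 15.00, O 5.00
Empirical formula: C8H15O5
Empirical-formula mass = 191.20 g/mol; 382 ÷ 191.20 ≈ 2, so the molecular formula is C16H30O10.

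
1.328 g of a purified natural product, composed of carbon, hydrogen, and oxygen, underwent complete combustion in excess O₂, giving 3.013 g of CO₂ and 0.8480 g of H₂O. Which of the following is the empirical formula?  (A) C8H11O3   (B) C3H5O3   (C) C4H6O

mol C = 3.013 g CO₂ ÷ 44.009 g/mol = 0.068463 mol
mol H = 2 × 0.8480 g H₂O ÷ 18.015 g/mol = 0.094144 mol
mass O = 1.328 − (0.82231 + 0.094897) = 0.41079 g → mol O = 0.41079 ÷ 15.999 = 0.025676 mol
Divide by the smallest (0.025676 mol): C 2.666, H 3.667, O 1.000
Multiplying each by 3 gives whole numbers: C 8.00, H 11.00, O 3.00

(A) C8H11O3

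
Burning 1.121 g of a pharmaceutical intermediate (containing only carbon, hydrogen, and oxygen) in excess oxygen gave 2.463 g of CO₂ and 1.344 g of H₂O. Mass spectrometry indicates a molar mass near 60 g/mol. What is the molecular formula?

C3H8O

mol C = 2.463 g CO₂ ÷ 44.009 g/mol = 0.055966 mol
mol H = 2 × 1.344 g H₂O ÷ 18.015 g/mol = 0.14921 mol
mass O = 1.121 − (0.67221 + 0.15040) = 0.29839 g → mol O = 0.29839 ÷ 15.999 = 0.018651 mol
Divide by the smallest (0.018651 mol): C 3.001, H 8.000, O 1.000
Empirical formula: C3H8O
Empirical-formula mass = 60.10 g/mol; 60 ÷ 60.10 ≈ 1, so the molecular formula is C3H8O.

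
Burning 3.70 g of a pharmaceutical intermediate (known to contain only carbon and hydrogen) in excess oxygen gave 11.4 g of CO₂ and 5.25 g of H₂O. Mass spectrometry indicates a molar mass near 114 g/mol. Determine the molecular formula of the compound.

C8H18

mol C = 11.4 g CO₂ ÷ 44.009 g/mol = 0.2590 mol
mol H = 2 × 5.25 g H₂O ÷ 18.015 g/mol = 0.5828 mol
Divide by the smallest (0.2590 mol): C 1.000, H 2.250
Multiplying each by 4 gives whole numbers: C 4.00, H 9.00
Empirical formula: C4H9
Empirical-formula mass = 57.12 g/mol; 114 ÷ 57.12 ≈ 2, so the molecular formula is C8H18.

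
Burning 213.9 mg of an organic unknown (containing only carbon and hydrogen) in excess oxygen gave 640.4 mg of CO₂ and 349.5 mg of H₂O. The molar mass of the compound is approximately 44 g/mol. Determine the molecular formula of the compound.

mol C = 0.6404 g CO₂ ÷ 44.009 g/mol = 0.014552 mol
mol H = 2 × 0.3495 g H₂O ÷ 18.015 g/mol = 0.038801 mol
Divide by the smallest (0.014552 mol): C 1.000, H 2.666
Multiplying each by 3 gives whole numbers: C 3.00, H 8.00
Empirical formula: C3H8
Empirical-formula mass = 44.10 g/mol; 44 ÷ 44.10 ≈ 1, so the molecular formula is C3H8.

C3H8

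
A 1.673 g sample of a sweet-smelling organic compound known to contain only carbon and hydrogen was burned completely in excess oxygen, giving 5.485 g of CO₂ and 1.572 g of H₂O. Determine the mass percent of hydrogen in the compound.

10.52%

mol C = 5.485 g CO₂ ÷ 44.009 g/mol = 0.12463 mol
mol H = 2 × 1.572 g H₂O ÷ 18.015 g/mol = 0.17452 mol
mass % H = 0.17592 g ÷ 1.673 g × 100%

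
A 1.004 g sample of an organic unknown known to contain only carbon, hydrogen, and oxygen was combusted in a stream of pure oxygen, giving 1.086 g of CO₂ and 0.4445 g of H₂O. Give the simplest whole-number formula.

C3H6O5

mol C = 1.086 g CO₂ ÷ 44.009 g/mol = 0.024677 mol
mol H = 2 × 0.4445 g H₂O ÷ 18.015 g/mol = 0.049348 mol
mass O = 1.004 − (0.29639 + 0.049743) = 0.65786 g → mol O = 0.65786 ÷ 15.999 = 0.041119 mol
Divide by the smallest (0.024677 mol): C 1.000, H 2.000, O 1.666
Multiplying each by 3 gives whole numbers: C 3.00, H 6.00, O 5.00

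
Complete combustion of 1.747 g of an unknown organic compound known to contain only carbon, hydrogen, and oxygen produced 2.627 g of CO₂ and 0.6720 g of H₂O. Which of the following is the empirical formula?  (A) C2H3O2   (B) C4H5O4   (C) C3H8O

mol C = 2.627 g CO₂ ÷ 44.009 g/mol = 0.059692 mol
mol H = 2 × 0.6720 g H₂O ÷ 18.015 g/mol = 0.074604 mol
mass O = 1.747 − (0.71696 + 0.075201) = 0.95483 g → mol O = 0.95483 ÷ 15.999 = 0.059681 mol
Divide by the smallest (0.059681 mol): C 1.000, H 1.250, O 1.000
Multiplying each by 4 gives whole numbers: C 4.00, H 5.00, O 4.00

(B) C4H5O4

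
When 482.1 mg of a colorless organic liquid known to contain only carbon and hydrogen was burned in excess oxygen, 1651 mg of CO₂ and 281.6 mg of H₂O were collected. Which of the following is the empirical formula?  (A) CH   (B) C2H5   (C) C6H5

mol C = 1.651 g CO₂ ÷ 44.009 g/mol = 0.037515 mol
mol H = 2 × 0.2816 g H₂O ÷ 18.015 g/mol = 0.031263 mol
Divide by the smallest (0.031263 mol): C 1.200, H 1.000
Multiplying each by 5 gives whole numbers: C 6.00, H 5.00

(C) C6H5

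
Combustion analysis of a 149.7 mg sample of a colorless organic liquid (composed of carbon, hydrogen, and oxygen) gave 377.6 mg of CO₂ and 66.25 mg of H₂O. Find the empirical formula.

mol C = 0.3776 g CO₂ ÷ 44.009 g/mol = 0.0085801 mol
mol H = 2 × 0.06625 g H₂O ÷ 18.015 g/mol = 0.0073550 mol
mass O = 0.1497 − (0.10306 + 0.0074138) = 0.039231 g → mol O = 0.039231 ÷ 15.999 = 0.0024521 mol
Divide by the smallest (0.0024521 mol): C 3.499, H 2.999, O 1.000
Multiplying each by 2 gives whole numbers: C 7.00, H 6.00, O 2.00

C7H6O2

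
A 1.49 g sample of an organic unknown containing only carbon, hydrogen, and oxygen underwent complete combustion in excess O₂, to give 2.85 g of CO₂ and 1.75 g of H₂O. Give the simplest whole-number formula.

mol C = 2.85 g CO₂ ÷ 44.009 g/mol = 0.06476 mol
mol H = 2 × 1.75 g H₂O ÷ 18.015 g/mol = 0.1943 mol
mass O = 1.49 − (0.7778 + 0.1958) = 0.5163 g → mol O = 0.5163 ÷ 15.999 = 0.03227 mol
Divide by the smallest (0.03227 mol): C 2.007, H 6.020, O 1.000

C2H6O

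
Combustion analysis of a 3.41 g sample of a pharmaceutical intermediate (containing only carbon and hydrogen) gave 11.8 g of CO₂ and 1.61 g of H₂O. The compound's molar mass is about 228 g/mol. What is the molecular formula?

mol C = 11.8 g CO₂ ÷ 44.009 g/mol = 0.2681 mol
mol H = 2 × 1.61 g H₂O ÷ 18.015 g/mol = 0.1787 mol
Divide by the smallest (0.1787 mol): C 1.500, H 1.000
Multiplying each by 2 gives whole numbers: C 3.00, H 2.00
Empirical formula: C3H2
Empirical-formula mass = 38.05 g/mol; 228 ÷ 38.05 ≈ 6, so the molecular formula is C18H12.

C18H12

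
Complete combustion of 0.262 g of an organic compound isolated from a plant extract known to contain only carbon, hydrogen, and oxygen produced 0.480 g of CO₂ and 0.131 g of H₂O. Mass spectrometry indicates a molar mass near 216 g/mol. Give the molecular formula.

C9H12O6

mol C = 0.480 g CO₂ ÷ 44.009 g/mol = 0.01091 mol
mol H = 2 × 0.131 g H₂O ÷ 18.015 g/mol = 0.01454 mol
mass O = 0.262 − (0.1310 + 0.01466) = 0.1163 g → mol O = 0.1163 ÷ 15.999 = 0.007272 mol
Divide by the smallest (0.007272 mol): C 1.500, H 2.000, O 1.000
Multiplying each by 2 gives whole numbers: C 3.00, H 4.00, O 2.00
Empirical formula: C3H4O2
Empirical-formula mass = 72.06 g/mol; 216 ÷ 72.06 ≈ 3, so the molecular formula is C9H12O6.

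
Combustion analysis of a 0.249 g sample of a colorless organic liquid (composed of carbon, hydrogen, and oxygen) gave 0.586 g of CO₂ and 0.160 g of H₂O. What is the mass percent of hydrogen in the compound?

7.2%

mol C = 0.586 g CO₂ ÷ 44.009 g/mol = 0.01332 mol
mol H = 2 × 0.160 g H₂O ÷ 18.015 g/mol = 0.01776 mol
mass O = 0.249 − (0.1599 + 0.01791) = 0.07116 g → mol O = 0.07116 ÷ 15.999 = 0.004448 mol
mass % H = 0.01791 g ÷ 0.249 g × 100%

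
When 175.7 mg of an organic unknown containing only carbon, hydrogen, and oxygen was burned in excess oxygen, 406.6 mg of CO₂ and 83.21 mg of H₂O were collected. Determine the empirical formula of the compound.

C8H8O3

mol C = 0.4066 g CO₂ ÷ 44.009 g/mol = 0.0092390 mol
mol H = 2 × 0.08321 g H₂O ÷ 18.015 g/mol = 0.0092379 mol
mass O = 0.1757 − (0.11097 + 0.0093118) = 0.055418 g → mol O = 0.055418 ÷ 15.999 = 0.0034639 mol
Divide by the smallest (0.0034639 mol): C 2.667, H 2.667, O 1.000
Multiplying each by 3 gives whole numbers: C 8.00, H 8.00, O 3.00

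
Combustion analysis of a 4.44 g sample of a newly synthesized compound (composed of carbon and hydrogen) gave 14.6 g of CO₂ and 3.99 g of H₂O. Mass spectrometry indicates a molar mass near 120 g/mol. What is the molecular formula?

C9H12

mol C = 14.6 g CO₂ ÷ 44.009 g/mol = 0.3318 mol
mol H = 2 × 3.99 g H₂O ÷ 18.015 g/mol = 0.4430 mol
Divide by the smallest (0.3318 mol): C 1.000, H 1.335
Multiplying each by 3 gives whole numbers: C 3.00, H 4.01
Empirical formula: C3H4
Empirical-formula mass = 40.06 g/mol; 120 ÷ 40.06 ≈ 3, so the molecular formula is C9H12.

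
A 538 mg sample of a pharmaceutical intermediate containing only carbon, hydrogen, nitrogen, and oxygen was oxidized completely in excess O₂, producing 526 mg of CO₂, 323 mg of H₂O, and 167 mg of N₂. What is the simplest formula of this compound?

mol C = 0.526 g CO₂ ÷ 44.009 g/mol = 0.01195 mol
mol H = 2 × 0.323 g H₂O ÷ 18.015 g/mol = 0.03586 mol
mol N = 2 × 0.167 g N₂ ÷ 28.014 g/mol = 0.01192 mol
mass O = 0.538 − (0.1436 + 0.03615 + 0.1670) = 0.1913 g → mol O = 0.1913 ÷ 15.999 = 0.01196 mol
Divide by the smallest (0.01192 mol): C 1.002, H 3.008, N 1.000, O 1.003

CH3NO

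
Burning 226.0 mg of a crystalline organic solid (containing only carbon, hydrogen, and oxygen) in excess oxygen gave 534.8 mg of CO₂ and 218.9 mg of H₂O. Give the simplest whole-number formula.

mol C = 0.5348 g CO₂ ÷ 44.009 g/mol = 0.012152 mol
mol H = 2 × 0.2189 g H₂O ÷ 18.015 g/mol = 0.024302 mol
mass O = 0.2260 − (0.14596 + 0.024496) = 0.055545 g → mol O = 0.055545 ÷ 15.999 = 0.0034718 mol
Divide by the smallest (0.0034718 mol): C 3.500, H 7.000, O 1.000
Multiplying each by 2 gives whole numbers: C 7.00, H 14.00, O 2.00

C7H14O2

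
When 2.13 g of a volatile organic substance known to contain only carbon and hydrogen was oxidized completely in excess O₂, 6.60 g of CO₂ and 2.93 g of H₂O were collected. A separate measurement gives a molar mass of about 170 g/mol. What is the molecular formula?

mol C = 6.60 g CO₂ ÷ 44.009 g/mol = 0.1500 mol
mol H = 2 × 2.93 g H₂O ÷ 18.015 g/mol = 0.3253 mol
Divide by the smallest (0.1500 mol): C 1.000, H 2.169
Multiplying each by 6 gives whole numbers: C 6.00, H 13.01
Empirical formula: C6H13
Empirical-formula mass = 85.17 g/mol; 170 ÷ 85.17 ≈ 2, so the molecular formula is C12H26.

C12H26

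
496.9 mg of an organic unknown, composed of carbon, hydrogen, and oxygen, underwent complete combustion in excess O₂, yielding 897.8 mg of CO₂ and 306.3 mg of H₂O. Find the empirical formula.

mol C = 0.8978 g CO₂ ÷ 44.009 g/mol = 0.020400 mol
mol H = 2 × 0.3063 g H₂O ÷ 18.015 g/mol = 0.034005 mol
mass O = 0.4969 − (0.24503 + 0.034277) = 0.21759 g → mol O = 0.21759 ÷ 15.999 = 0.013600 mol
Divide by the smallest (0.013600 mol): C 1.500, H 2.500, O 1.000
Multiplying each by 2 gives whole numbers: C 3.00, H 5.00, O 2.00

C3H5O2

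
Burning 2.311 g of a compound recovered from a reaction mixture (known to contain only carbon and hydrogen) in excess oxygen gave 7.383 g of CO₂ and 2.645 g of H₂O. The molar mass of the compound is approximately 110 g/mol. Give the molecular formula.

mol C = 7.383 g CO₂ ÷ 44.009 g/mol = 0.16776 mol
mol H = 2 × 2.645 g H₂O ÷ 18.015 g/mol = 0.29364 mol
Divide by the smallest (0.16776 mol): C 1.000, H 1.750
Multiplying each by 4 gives whole numbers: C 4.00, H 7.00
Empirical formula: C4H7
Empirical-formula mass = 55.10 g/mol; 110 ÷ 55.10 ≈ 2, so the molecular formula is C8H14.

C8H14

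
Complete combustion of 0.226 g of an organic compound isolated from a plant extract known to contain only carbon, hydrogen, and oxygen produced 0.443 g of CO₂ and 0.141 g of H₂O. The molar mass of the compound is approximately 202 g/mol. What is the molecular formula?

C9H14O5

mol C = 0.443 g CO₂ ÷ 44.009 g/mol = 0.01007 mol
mol H = 2 × 0.141 g H₂O ÷ 18.015 g/mol = 0.01565 mol
mass O = 0.226 − (0.1209 + 0.01578) = 0.08932 g → mol O = 0.08932 ÷ 15.999 = 0.005583 mol
Divide by the smallest (0.005583 mol): C 1.803, H 2.804, O 1.000
Multiplying each by 5 gives whole numbers: C 9.02, H 14.02, O 5.00
Empirical formula: C9H14O5
Empirical-formula mass = 202.21 g/mol; 202 ÷ 202.21 ≈ 1, so the molecular formula is C9H14O5.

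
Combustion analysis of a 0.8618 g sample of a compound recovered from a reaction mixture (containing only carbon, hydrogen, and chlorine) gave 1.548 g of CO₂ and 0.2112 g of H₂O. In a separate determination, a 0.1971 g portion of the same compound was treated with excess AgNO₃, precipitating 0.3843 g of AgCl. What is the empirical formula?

C3H2Cl

mol C = 1.548 g CO₂ ÷ 44.009 g/mol = 0.035175 mol
mol H = 2 × 0.2112 g H₂O ÷ 18.015 g/mol = 0.023447 mol
From the AgCl data: mol Cl per gram of compound = (0.3843 ÷ 143.318) ÷ 0.1971 = 0.013605 mol/g, so in the 0.8618 g combustion sample mol Cl = 0.011724 mol
Divide by the smallest (0.011724 mol): C 3.000, H 2.000, Cl 1.000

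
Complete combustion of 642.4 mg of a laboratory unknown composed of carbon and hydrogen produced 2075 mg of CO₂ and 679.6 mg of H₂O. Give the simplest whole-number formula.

C5H8

mol C = 2.075 g CO₂ ÷ 44.009 g/mol = 0.047149 mol
mol H = 2 × 0.6796 g H₂O ÷ 18.015 g/mol = 0.075448 mol
Divide by the smallest (0.047149 mol): C 1.000, H 1.600
Multiplying each by 5 gives whole numbers: C 5.00, H 8.00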